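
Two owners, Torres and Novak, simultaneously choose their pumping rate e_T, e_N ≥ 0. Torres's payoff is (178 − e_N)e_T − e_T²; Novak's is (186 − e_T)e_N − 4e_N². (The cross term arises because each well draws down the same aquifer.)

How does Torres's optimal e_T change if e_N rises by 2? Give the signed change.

Expanding Torres's payoff: 178e_T − e_Ne_T − e_T².
∂π/∂e_T = 178 − e_N − 2e_T = 0, so e_T = 89 − 0.5e_N.
The reaction-function slope is −0.5, so a 2-unit rise in e_N moves e_T by −0.5 × 2 = −1. Torres's best response falls — the actions are strategic substitutes.

-1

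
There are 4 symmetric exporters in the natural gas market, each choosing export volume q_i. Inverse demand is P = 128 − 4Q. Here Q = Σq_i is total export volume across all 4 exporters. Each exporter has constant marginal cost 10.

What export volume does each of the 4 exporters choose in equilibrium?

A representative exporter's profit is π_i = q_i(128 − 4Q) − 10q_i, with Q = q_i + Σ_{j≠i} q_j.
First-order condition: 118 − 8q_i − 4Σ_{j≠i} q_j = 0.
In a symmetric equilibrium every exporter chooses the same q, so Σ_{j≠i} q_j = 3q. The condition becomes 118 − 20q = 0, giving q = 118/20 = 5.9.

5.9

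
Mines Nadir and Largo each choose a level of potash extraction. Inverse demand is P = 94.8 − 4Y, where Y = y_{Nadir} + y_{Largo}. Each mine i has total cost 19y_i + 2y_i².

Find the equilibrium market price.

56.9

Mine Nadir's profit: π = y_{Nadir}(94.8 − 4(y_{Nadir} + y_{Largo})) − 19y_{Nadir} − 2y_{Nadir}².
∂π/∂y_{Nadir} = 75.8 − 12y_{Nadir} − 4y_{Largo} = 0, so y_{Nadir} = 379/60 − (1/3)y_{Largo}.
Setting y_{Nadir} = y_{Largo} in the reaction function: y_{Nadir} = 379/60 − (1/3)y_{Nadir}, so y_{Nadir} = (379/60) / (4/3) = 4.7375.
Equilibrium price: P = 94.8 − 4·9.475 = 56.9.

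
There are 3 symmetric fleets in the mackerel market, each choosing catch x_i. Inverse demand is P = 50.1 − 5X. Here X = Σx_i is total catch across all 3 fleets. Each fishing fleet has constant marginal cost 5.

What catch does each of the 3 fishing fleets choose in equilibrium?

2.255

A representative fishing fleet's profit is π_i = x_i(50.1 − 5X) − 5x_i, with X = x_i + Σ_{j≠i} x_j.
First-order condition: 45.1 − 10x_i − 5Σ_{j≠i} x_j = 0.
With identical fishing fleets, set every x_j = x: then 45.1 − 10x − 10x = 0, i.e. x = 45.1/20 = 2.255.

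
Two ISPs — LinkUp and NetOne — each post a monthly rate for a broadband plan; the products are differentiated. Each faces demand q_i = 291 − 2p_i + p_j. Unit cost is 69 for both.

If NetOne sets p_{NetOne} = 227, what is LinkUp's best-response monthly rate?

LinkUp's profit: π = (p_{LinkUp} − 69)(291 − 2p_{LinkUp} + p_{NetOne}).
∂π/∂p_{LinkUp} = 429 − 4p_{LinkUp} + p_{NetOne} = 0 ⇒ p_{LinkUp} = 107.25 + 0.25p_{NetOne}.
At p_{NetOne} = 227: p_{LinkUp} = 107.25 + 0.25·227 = 164.

164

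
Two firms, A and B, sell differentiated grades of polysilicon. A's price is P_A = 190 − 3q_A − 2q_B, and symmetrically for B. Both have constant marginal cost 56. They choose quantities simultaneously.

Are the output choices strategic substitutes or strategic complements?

strategic substitutes

Firm A's profit: π = q_A(190 − 3q_A − 2q_B) − 56q_A.
∂π/∂q_A = 134 − 6q_A − 2q_B = 0 ⇒ q_A = 67/3 − (1/3)q_B.
The best-response slope dq_A/dq_B = −1/3 < 0: the reaction function is downward-sloping, so the choices are strategic substitutes.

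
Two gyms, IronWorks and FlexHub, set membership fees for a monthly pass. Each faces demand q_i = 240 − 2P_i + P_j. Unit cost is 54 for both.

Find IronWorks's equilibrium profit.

7688

IronWorks's profit: π = (P_{IronWorks} − 54)(240 − 2P_{IronWorks} + P_{FlexHub}).
∂π/∂P_{IronWorks} = 348 − 4P_{IronWorks} + P_{FlexHub} = 0 ⇒ P_{IronWorks} = 87 + 0.25P_{FlexHub}.
Setting P_{IronWorks} = P_{FlexHub} in the reaction function: P_{IronWorks} = 87 + 0.25P_{IronWorks}, so P_{IronWorks} = 87 / 0.75 = 116.
q_{IronWorks} = 240 − 2·116 + 116 = 124.
Profit = (116 − 54)·124 = 7688.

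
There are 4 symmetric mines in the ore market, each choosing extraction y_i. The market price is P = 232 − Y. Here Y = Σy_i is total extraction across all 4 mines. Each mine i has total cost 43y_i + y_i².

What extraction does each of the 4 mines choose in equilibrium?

27

A representative mine's profit is π_i = y_i(232 − Y) − 43y_i − y_i², with Y = y_i + Σ_{j≠i} y_j.
First-order condition: 189 − 4y_i − Σ_{j≠i} y_j = 0.
With identical mines, set every y_j = y: then 189 − 4y − 3y = 0, i.e. y = 189/7 = 27.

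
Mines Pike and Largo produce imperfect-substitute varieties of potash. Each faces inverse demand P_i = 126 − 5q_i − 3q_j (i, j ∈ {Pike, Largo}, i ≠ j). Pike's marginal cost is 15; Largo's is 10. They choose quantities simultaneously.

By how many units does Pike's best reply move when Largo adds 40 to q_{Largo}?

-12

Mine Pike's profit: π = q_{Pike}(126 − 5q_{Pike} − 3q_{Largo}) − 15q_{Pike}.
∂π/∂q_{Pike} = 111 − 10q_{Pike} − 3q_{Largo} = 0 ⇒ q_{Pike} = 11.1 − 0.3q_{Largo}.
The reaction-function slope is −0.3, so a 40-unit rise in q_{Largo} moves q_{Pike} by −0.3 × 40 = −12. Pike's best response falls — the actions are strategic substitutes.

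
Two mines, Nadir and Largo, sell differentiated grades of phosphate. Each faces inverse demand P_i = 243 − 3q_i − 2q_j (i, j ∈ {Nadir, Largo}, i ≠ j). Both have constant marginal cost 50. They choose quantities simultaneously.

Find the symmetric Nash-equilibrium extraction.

24.125

Mine Nadir's profit: π = q_{Nadir}(243 − 3q_{Nadir} − 2q_{Largo}) − 50q_{Nadir}.
∂π/∂q_{Nadir} = 193 − 6q_{Nadir} − 2q_{Largo} = 0 ⇒ q_{Nadir} = 193/6 − (1/3)q_{Largo}.
Setting q_{Nadir} = q_{Largo} in the reaction function: q_{Nadir} = 193/6 − (1/3)q_{Nadir}, so q_{Nadir} = (193/6) / (4/3) = 24.125.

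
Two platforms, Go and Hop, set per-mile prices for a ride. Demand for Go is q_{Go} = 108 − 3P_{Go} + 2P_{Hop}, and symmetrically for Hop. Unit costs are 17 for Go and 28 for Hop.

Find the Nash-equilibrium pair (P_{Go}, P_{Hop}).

41.8125, 45.9375

Go's profit: π = (P_{Go} − 17)(108 − 3P_{Go} + 2P_{Hop}).
∂π/∂P_{Go} = 159 − 6P_{Go} + 2P_{Hop} = 0 ⇒ P_{Go} = 26.5 + (1/3)P_{Hop}.
Similarly P_{Hop} = 32 + (1/3)P_{Go}.
Solving the two reaction functions simultaneously: (1 − (1/3)(1/3))P_{Go} = 26.5 + (1/3)·32, so (8/9)P_{Go} = 223/6 and P_{Go} = 41.8125.
Then P_{Hop} = 32 + (1/3)·41.8125 = 45.9375.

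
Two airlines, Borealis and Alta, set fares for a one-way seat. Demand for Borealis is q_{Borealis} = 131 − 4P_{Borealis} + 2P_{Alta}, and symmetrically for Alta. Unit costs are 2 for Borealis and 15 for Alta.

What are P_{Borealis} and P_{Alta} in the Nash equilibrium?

24.9, 30.1

Borealis's profit: π = (P_{Borealis} − 2)(131 − 4P_{Borealis} + 2P_{Alta}).
∂π/∂P_{Borealis} = 139 − 8P_{Borealis} + 2P_{Alta} = 0 ⇒ P_{Borealis} = 17.375 + 0.25P_{Alta}.
Similarly P_{Alta} = 23.875 + 0.25P_{Borealis}.
Substituting the second reaction function into the first: P_{Borealis} = 17.375 + 0.25(23.875 + 0.25P_{Borealis}), which gives 0.9375P_{Borealis} = 747/32 ⇒ P_{Borealis} = 24.9.
Then P_{Alta} = 23.875 + 0.25·24.9 = 30.1.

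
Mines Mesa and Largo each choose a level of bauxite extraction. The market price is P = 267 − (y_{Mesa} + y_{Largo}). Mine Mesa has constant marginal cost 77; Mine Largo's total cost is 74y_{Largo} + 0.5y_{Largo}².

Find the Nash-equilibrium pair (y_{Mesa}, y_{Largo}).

75.4, 39.2

Mine Mesa's profit: π = y_{Mesa}(267 − (y_{Mesa} + y_{Largo})) − 77y_{Mesa}.
∂π/∂y_{Mesa} = 190 − 2y_{Mesa} − y_{Largo} = 0, so y_{Mesa} = 95 − 0.5y_{Largo}.
For Largo: ∂π/∂y_{Largo} = 193 − 3y_{Largo} − y_{Mesa} = 0 ⇒ y_{Largo} = 193/3 − (1/3)y_{Mesa}.
Substituting the second reaction function into the first: y_{Mesa} = 95 − 0.5(193/3 − (1/3)y_{Mesa}), which gives (5/6)y_{Mesa} = 377/6 ⇒ y_{Mesa} = 75.4.
Then y_{Largo} = 193/3 − (1/3)·75.4 = 39.2.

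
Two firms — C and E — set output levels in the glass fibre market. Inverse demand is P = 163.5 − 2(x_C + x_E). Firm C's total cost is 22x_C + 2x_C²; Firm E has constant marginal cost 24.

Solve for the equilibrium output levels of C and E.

10.25, 29.75

Firm C's profit: π = x_C(163.5 − 2(x_C + x_E)) − 22x_C − 2x_C².
∂π/∂x_C = 141.5 − 8x_C − 2x_E = 0, so x_C = 17.6875 − 0.25x_E.
For E: ∂π/∂x_E = 139.5 − 4x_E − 2x_C = 0 ⇒ x_E = 34.875 − 0.5x_C.
Solving the two reaction functions simultaneously: (1 − (−0.25)(−0.5))x_C = 17.6875 − 0.25·34.875, so 0.875x_C = 287/32 and x_C = 10.25.
Then x_E = 34.875 − 0.5·10.25 = 29.75.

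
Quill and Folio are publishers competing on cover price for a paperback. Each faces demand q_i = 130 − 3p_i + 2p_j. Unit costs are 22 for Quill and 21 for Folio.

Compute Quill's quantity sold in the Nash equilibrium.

Quill's profit: π = (p_{Quill} − 22)(130 − 3p_{Quill} + 2p_{Folio}).
∂π/∂p_{Quill} = 196 − 6p_{Quill} + 2p_{Folio} = 0 ⇒ p_{Quill} = 98/3 + (1/3)p_{Folio}.
Similarly p_{Folio} = 193/6 + (1/3)p_{Quill}.
Plugging p_{Folio} into Quill's best response: p_{Quill} = 98/3 + (1/3)(193/6 + (1/3)p_{Quill}) ⇒ (8/9)p_{Quill} = 781/18, so p_{Quill} = 48.8125.
Then p_{Folio} = 193/6 + (1/3)·48.8125 = 48.4375.
q_{Quill} = 130 − 3·48.8125 + 2·48.4375 = 80.4375.

80.4375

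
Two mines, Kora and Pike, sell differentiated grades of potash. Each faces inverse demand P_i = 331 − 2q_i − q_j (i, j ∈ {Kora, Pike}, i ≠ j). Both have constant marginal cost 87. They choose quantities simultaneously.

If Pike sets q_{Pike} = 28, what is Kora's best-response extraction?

54

Mine Kora's profit: π = q_{Kora}(331 − 2q_{Kora} − q_{Pike}) − 87q_{Kora}.
∂π/∂q_{Kora} = 244 − 4q_{Kora} − q_{Pike} = 0 ⇒ q_{Kora} = 61 − 0.25q_{Pike}.
At q_{Pike} = 28: q_{Kora} = 61 − 0.25·28 = 54.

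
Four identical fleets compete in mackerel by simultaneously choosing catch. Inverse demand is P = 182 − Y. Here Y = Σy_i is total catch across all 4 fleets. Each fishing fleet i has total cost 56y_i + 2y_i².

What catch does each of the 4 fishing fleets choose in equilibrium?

A representative fishing fleet's profit is π_i = y_i(182 − Y) − 56y_i − 2y_i², with Y = y_i + Σ_{j≠i} y_j.
First-order condition: 126 − 6y_i − Σ_{j≠i} y_j = 0.
In a symmetric equilibrium every fishing fleet chooses the same y, so Σ_{j≠i} y_j = 3y. The condition becomes 126 − 9y = 0, giving y = 126/9 = 14.

14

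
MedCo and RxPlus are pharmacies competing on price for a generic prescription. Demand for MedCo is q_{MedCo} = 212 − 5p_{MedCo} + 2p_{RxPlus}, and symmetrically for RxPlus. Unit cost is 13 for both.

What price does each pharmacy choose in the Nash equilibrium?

34.625

MedCo's profit: π = (p_{MedCo} − 13)(212 − 5p_{MedCo} + 2p_{RxPlus}).
∂π/∂p_{MedCo} = 277 − 10p_{MedCo} + 2p_{RxPlus} = 0 ⇒ p_{MedCo} = 27.7 + 0.2p_{RxPlus}.
The game is symmetric, so in equilibrium p_{RxPlus} = p_{MedCo}: the reaction function gives 0.8p_{MedCo} = 27.7, hence p_{MedCo} = 34.625.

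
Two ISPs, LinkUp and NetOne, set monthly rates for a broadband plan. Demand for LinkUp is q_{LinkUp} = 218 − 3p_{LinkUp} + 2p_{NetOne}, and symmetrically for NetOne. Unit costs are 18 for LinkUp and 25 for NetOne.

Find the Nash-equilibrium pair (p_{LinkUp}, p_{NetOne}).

LinkUp's profit: π = (p_{LinkUp} − 18)(218 − 3p_{LinkUp} + 2p_{NetOne}).
∂π/∂p_{LinkUp} = 272 − 6p_{LinkUp} + 2p_{NetOne} = 0 ⇒ p_{LinkUp} = 136/3 + (1/3)p_{NetOne}.
Similarly p_{NetOne} = 293/6 + (1/3)p_{LinkUp}.
Plugging p_{NetOne} into LinkUp's best response: p_{LinkUp} = 136/3 + (1/3)(293/6 + (1/3)p_{LinkUp}) ⇒ (8/9)p_{LinkUp} = 1109/18, so p_{LinkUp} = 69.3125.
Then p_{NetOne} = 293/6 + (1/3)·69.3125 = 71.9375.

69.3125, 71.9375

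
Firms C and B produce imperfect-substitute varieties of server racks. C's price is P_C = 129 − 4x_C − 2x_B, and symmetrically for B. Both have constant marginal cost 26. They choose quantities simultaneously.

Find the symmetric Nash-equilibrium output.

Firm C's profit: π = x_C(129 − 4x_C − 2x_B) − 26x_C.
∂π/∂x_C = 103 − 8x_C − 2x_B = 0 ⇒ x_C = 12.875 − 0.25x_B.
The game is symmetric, so in equilibrium x_B = x_C: the reaction function gives 1.25x_C = 12.875, hence x_C = 10.3.

10.3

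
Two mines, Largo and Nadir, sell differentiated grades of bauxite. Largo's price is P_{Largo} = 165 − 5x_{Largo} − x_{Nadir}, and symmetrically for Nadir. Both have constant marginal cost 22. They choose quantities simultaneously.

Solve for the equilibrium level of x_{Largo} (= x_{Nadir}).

13

Mine Largo's profit: π = x_{Largo}(165 − 5x_{Largo} − x_{Nadir}) − 22x_{Largo}.
∂π/∂x_{Largo} = 143 − 10x_{Largo} − x_{Nadir} = 0 ⇒ x_{Largo} = 14.3 − 0.1x_{Nadir}.
The game is symmetric, so in equilibrium x_{Nadir} = x_{Largo}: the reaction function gives 1.1x_{Largo} = 14.3, hence x_{Largo} = 13.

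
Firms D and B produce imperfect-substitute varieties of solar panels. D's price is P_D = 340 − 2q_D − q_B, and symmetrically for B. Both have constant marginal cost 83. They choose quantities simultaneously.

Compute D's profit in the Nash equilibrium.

Firm D's profit: π = q_D(340 − 2q_D − q_B) − 83q_D.
∂π/∂q_D = 257 − 4q_D − q_B = 0 ⇒ q_D = 64.25 − 0.25q_B.
The game is symmetric, so in equilibrium q_B = q_D: the reaction function gives 1.25q_D = 64.25, hence q_D = 51.4.
P_D = 340 − 2·51.4 − 51.4 = 185.8.
Profit = (185.8 − 83)·51.4 = 5283.92.

5283.92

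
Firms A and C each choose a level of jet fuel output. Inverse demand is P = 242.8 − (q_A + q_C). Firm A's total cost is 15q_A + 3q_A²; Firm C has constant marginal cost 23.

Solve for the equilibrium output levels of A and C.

Firm A's profit: π = q_A(242.8 − (q_A + q_C)) − 15q_A − 3q_A².
∂π/∂q_A = 227.8 − 8q_A − q_C = 0, so q_A = 28.475 − 0.125q_C.
For C: ∂π/∂q_C = 219.8 − 2q_C − q_A = 0 ⇒ q_C = 109.9 − 0.5q_A.
Plugging q_C into A's best response: q_A = 28.475 − 0.125(109.9 − 0.5q_A) ⇒ 0.9375q_A = 14.7375, so q_A = 15.72.
Then q_C = 109.9 − 0.5·15.72 = 102.04.

15.72, 102.04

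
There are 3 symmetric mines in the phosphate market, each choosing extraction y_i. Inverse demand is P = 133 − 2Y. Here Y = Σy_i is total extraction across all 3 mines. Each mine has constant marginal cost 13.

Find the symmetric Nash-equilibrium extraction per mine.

A representative mine's profit is π_i = y_i(133 − 2Y) − 13y_i, with Y = y_i + Σ_{j≠i} y_j.
First-order condition: 120 − 4y_i − 2Σ_{j≠i} y_j = 0.
Imposing symmetry (y_j = y for all j) turns Σ_{j≠i} y_j into 2y, so 120 = 8y and y = 15.

15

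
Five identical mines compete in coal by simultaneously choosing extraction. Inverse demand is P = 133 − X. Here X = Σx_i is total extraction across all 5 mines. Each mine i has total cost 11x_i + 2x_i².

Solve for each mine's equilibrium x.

A representative mine's profit is π_i = x_i(133 − X) − 11x_i − 2x_i², with X = x_i + Σ_{j≠i} x_j.
First-order condition: 122 − 6x_i − Σ_{j≠i} x_j = 0.
In a symmetric equilibrium every mine chooses the same x, so Σ_{j≠i} x_j = 4x. The condition becomes 122 − 10x = 0, giving x = 122/10 = 12.2.

12.2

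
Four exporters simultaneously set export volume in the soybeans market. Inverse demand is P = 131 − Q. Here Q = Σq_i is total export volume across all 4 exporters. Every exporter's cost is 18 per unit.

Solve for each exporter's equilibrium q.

A representative exporter's profit is π_i = q_i(131 − Q) − 18q_i, with Q = q_i + Σ_{j≠i} q_j.
First-order condition: 113 − 2q_i − Σ_{j≠i} q_j = 0.
With identical exporters, set every q_j = q: then 113 − 2q − 3q = 0, i.e. q = 113/5 = 22.6.

22.6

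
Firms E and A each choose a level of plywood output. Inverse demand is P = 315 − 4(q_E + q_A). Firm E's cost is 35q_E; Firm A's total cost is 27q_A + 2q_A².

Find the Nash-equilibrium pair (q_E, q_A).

Firm E's profit: π = q_E(315 − 4(q_E + q_A)) − 35q_E.
∂π/∂q_E = 280 − 8q_E − 4q_A = 0, so q_E = 35 − 0.5q_A.
For A: ∂π/∂q_A = 288 − 12q_A − 4q_E = 0 ⇒ q_A = 24 − (1/3)q_E.
Plugging q_A into E's best response: q_E = 35 − 0.5(24 − (1/3)q_E) ⇒ (5/6)q_E = 23, so q_E = 27.6.
Then q_A = 24 − (1/3)·27.6 = 14.8.

27.6, 14.8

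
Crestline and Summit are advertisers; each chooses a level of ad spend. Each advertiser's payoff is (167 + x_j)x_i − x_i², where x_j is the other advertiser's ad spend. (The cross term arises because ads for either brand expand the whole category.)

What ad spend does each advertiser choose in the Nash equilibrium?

167

Crestline's payoff is (167 + x_S)x_C − x_C².
∂π/∂x_C = 167 + x_S − 2x_C = 0, so x_C = 83.5 + 0.5x_S.
The game is symmetric, so in equilibrium x_S = x_C: the reaction function gives 0.5x_C = 83.5, hence x_C = 167.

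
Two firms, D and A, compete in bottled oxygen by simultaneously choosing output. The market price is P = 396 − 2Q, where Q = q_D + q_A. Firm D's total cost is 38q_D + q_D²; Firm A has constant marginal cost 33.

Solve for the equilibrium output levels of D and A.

Firm D's profit: π = q_D(396 − 2(q_D + q_A)) − 38q_D − q_D².
∂π/∂q_D = 358 − 6q_D − 2q_A = 0, so q_D = 179/3 − (1/3)q_A.
For A: ∂π/∂q_A = 363 − 4q_A − 2q_D = 0 ⇒ q_A = 90.75 − 0.5q_D.
Solving the two reaction functions simultaneously: (1 − (−1/3)(−0.5))q_D = 179/3 − (1/3)·90.75, so (5/6)q_D = 353/12 and q_D = 35.3.
Then q_A = 90.75 − 0.5·35.3 = 73.1.

35.3, 73.1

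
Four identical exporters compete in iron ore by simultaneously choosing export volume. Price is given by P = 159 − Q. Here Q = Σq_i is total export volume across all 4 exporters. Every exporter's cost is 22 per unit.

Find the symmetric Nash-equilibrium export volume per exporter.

27.4

A representative exporter's profit is π_i = q_i(159 − Q) − 22q_i, with Q = q_i + Σ_{j≠i} q_j.
First-order condition: 137 − 2q_i − Σ_{j≠i} q_j = 0.
Imposing symmetry (q_j = q for all j) turns Σ_{j≠i} q_j into 3q, so 137 = 5q and q = 27.4.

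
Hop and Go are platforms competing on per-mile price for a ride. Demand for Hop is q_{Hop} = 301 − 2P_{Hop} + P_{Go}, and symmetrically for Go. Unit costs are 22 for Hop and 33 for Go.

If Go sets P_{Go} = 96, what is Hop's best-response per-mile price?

110.25

Hop's profit: π = (P_{Hop} − 22)(301 − 2P_{Hop} + P_{Go}).
∂π/∂P_{Hop} = 345 − 4P_{Hop} + P_{Go} = 0 ⇒ P_{Hop} = 86.25 + 0.25P_{Go}.
At P_{Go} = 96: P_{Hop} = 86.25 + 0.25·96 = 110.25.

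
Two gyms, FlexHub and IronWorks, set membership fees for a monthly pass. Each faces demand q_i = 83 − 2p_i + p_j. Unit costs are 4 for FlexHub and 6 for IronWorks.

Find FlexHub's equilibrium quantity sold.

FlexHub's profit: π = (p_{FlexHub} − 4)(83 − 2p_{FlexHub} + p_{IronWorks}).
∂π/∂p_{FlexHub} = 91 − 4p_{FlexHub} + p_{IronWorks} = 0 ⇒ p_{FlexHub} = 22.75 + 0.25p_{IronWorks}.
Similarly p_{IronWorks} = 23.75 + 0.25p_{FlexHub}.
Substituting the second reaction function into the first: p_{FlexHub} = 22.75 + 0.25(23.75 + 0.25p_{FlexHub}), which gives 0.9375p_{FlexHub} = 28.6875 ⇒ p_{FlexHub} = 30.6.
Then p_{IronWorks} = 23.75 + 0.25·30.6 = 31.4.
q_{FlexHub} = 83 − 2·30.6 + 31.4 = 53.2.

53.2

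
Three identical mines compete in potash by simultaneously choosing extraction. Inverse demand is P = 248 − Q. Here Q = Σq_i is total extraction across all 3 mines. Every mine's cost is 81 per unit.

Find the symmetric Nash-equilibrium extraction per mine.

A representative mine's profit is π_i = q_i(248 − Q) − 81q_i, with Q = q_i + Σ_{j≠i} q_j.
First-order condition: 167 − 2q_i − Σ_{j≠i} q_j = 0.
Imposing symmetry (q_j = q for all j) turns Σ_{j≠i} q_j into 2q, so 167 = 4q and q = 41.75.

41.75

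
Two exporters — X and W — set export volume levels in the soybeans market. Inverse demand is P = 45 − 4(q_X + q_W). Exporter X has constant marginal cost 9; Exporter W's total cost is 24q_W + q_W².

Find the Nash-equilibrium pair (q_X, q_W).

4.3125, 0.375

Exporter X's profit: π = q_X(45 − 4(q_X + q_W)) − 9q_X.
∂π/∂q_X = 36 − 8q_X − 4q_W = 0, so q_X = 4.5 − 0.5q_W.
For W: ∂π/∂q_W = 21 − 10q_W − 4q_X = 0 ⇒ q_W = 2.1 − 0.4q_X.
Solving the two reaction functions simultaneously: (1 − (−0.5)(−0.4))q_X = 4.5 − 0.5·2.1, so 0.8q_X = 3.45 and q_X = 4.3125.
Then q_W = 2.1 − 0.4·4.3125 = 0.375.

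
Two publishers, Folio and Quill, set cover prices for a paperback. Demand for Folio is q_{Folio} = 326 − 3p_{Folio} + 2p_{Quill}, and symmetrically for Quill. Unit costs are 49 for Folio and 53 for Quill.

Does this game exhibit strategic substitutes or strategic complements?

Folio's profit: π = (p_{Folio} − 49)(326 − 3p_{Folio} + 2p_{Quill}).
∂π/∂p_{Folio} = 473 − 6p_{Folio} + 2p_{Quill} = 0 ⇒ p_{Folio} = 473/6 + (1/3)p_{Quill}.
The best-response slope dp_{Folio}/dp_{Quill} = 1/3 > 0: the reaction function is upward-sloping, so the choices are strategic complements.

strategic complements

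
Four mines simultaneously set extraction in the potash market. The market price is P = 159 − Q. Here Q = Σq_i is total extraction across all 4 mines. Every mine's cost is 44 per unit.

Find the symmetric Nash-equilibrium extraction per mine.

A representative mine's profit is π_i = q_i(159 − Q) − 44q_i, with Q = q_i + Σ_{j≠i} q_j.
First-order condition: 115 − 2q_i − Σ_{j≠i} q_j = 0.
With identical mines, set every q_j = q: then 115 − 2q − 3q = 0, i.e. q = 115/5 = 23.

23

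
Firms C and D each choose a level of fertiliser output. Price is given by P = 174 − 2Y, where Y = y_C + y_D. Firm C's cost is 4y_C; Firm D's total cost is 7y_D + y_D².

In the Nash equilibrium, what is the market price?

72.6

Firm C's profit: π = y_C(174 − 2(y_C + y_D)) − 4y_C.
∂π/∂y_C = 170 − 4y_C − 2y_D = 0, so y_C = 42.5 − 0.5y_D.
For D: ∂π/∂y_D = 167 − 6y_D − 2y_C = 0 ⇒ y_D = 167/6 − (1/3)y_C.
Substituting the second reaction function into the first: y_C = 42.5 − 0.5(167/6 − (1/3)y_C), which gives (5/6)y_C = 343/12 ⇒ y_C = 34.3.
Then y_D = 167/6 − (1/3)·34.3 = 16.4.
Equilibrium price: P = 174 − 2·50.7 = 72.6.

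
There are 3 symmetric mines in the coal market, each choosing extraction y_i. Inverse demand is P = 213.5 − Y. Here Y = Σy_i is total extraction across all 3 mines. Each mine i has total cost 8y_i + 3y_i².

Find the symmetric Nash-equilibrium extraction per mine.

20.55

A representative mine's profit is π_i = y_i(213.5 − Y) − 8y_i − 3y_i², with Y = y_i + Σ_{j≠i} y_j.
First-order condition: 205.5 − 8y_i − Σ_{j≠i} y_j = 0.
With identical mines, set every y_j = y: then 205.5 − 8y − 2y = 0, i.e. y = 205.5/10 = 20.55.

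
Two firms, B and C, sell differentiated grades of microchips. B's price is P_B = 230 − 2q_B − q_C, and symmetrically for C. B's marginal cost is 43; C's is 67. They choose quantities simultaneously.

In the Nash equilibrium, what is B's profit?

Firm B's profit: π = q_B(230 − 2q_B − q_C) − 43q_B.
∂π/∂q_B = 187 − 4q_B − q_C = 0 ⇒ q_B = 46.75 − 0.25q_C.
Similarly q_C = 40.75 − 0.25q_B.
Plugging q_C into B's best response: q_B = 46.75 − 0.25(40.75 − 0.25q_B) ⇒ 0.9375q_B = 36.5625, so q_B = 39.
Then q_C = 40.75 − 0.25·39 = 31.
P_B = 230 − 2·39 − 31 = 121.
Profit = (121 − 43)·39 = 3042.

3042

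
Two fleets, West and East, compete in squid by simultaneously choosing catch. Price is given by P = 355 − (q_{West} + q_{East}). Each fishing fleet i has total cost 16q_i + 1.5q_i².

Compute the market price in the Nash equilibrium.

Fishing fleet West's profit: π = q_{West}(355 − (q_{West} + q_{East})) − 16q_{West} − 1.5q_{West}².
∂π/∂q_{West} = 339 − 5q_{West} − q_{East} = 0, so q_{West} = 67.8 − 0.2q_{East}.
The game is symmetric, so in equilibrium q_{East} = q_{West}: the reaction function gives 1.2q_{West} = 67.8, hence q_{West} = 56.5.
Equilibrium price: P = 355 − 113 = 242.

242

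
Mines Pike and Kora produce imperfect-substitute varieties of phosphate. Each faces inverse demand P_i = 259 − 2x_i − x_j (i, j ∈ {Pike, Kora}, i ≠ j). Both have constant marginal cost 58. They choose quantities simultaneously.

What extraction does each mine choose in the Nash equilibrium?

Mine Pike's profit: π = x_{Pike}(259 − 2x_{Pike} − x_{Kora}) − 58x_{Pike}.
∂π/∂x_{Pike} = 201 − 4x_{Pike} − x_{Kora} = 0 ⇒ x_{Pike} = 50.25 − 0.25x_{Kora}.
The game is symmetric, so in equilibrium x_{Kora} = x_{Pike}: the reaction function gives 1.25x_{Pike} = 50.25, hence x_{Pike} = 40.2.

40.2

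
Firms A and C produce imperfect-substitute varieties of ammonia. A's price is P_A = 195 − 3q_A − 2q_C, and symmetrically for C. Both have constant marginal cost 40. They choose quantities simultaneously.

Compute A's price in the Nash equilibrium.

Firm A's profit: π = q_A(195 − 3q_A − 2q_C) − 40q_A.
∂π/∂q_A = 155 − 6q_A − 2q_C = 0 ⇒ q_A = 155/6 − (1/3)q_C.
Setting q_A = q_C in the reaction function: q_A = 155/6 − (1/3)q_A, so q_A = (155/6) / (4/3) = 19.375.
P_A = 195 − 3·19.375 − 2·19.375 = 98.125.

98.125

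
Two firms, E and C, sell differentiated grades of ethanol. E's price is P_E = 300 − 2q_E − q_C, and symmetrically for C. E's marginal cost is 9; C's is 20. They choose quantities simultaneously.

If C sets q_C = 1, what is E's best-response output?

Firm E's profit: π = q_E(300 − 2q_E − q_C) − 9q_E.
∂π/∂q_E = 291 − 4q_E − q_C = 0 ⇒ q_E = 72.75 − 0.25q_C.
At q_C = 1: q_E = 72.75 − 0.25·1 = 72.5.

72.5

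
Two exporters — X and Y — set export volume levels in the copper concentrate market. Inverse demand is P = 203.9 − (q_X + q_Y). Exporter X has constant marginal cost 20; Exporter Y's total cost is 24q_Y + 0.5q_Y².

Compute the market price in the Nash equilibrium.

94.36

Exporter X's profit: π = q_X(203.9 − (q_X + q_Y)) − 20q_X.
∂π/∂q_X = 183.9 − 2q_X − q_Y = 0, so q_X = 91.95 − 0.5q_Y.
For Y: ∂π/∂q_Y = 179.9 − 3q_Y − q_X = 0 ⇒ q_Y = 1799/30 − (1/3)q_X.
Substituting the second reaction function into the first: q_X = 91.95 − 0.5(1799/30 − (1/3)q_X), which gives (5/6)q_X = 1859/30 ⇒ q_X = 74.36.
Then q_Y = 1799/30 − (1/3)·74.36 = 35.18.
Equilibrium price: P = 203.9 − 109.54 = 94.36.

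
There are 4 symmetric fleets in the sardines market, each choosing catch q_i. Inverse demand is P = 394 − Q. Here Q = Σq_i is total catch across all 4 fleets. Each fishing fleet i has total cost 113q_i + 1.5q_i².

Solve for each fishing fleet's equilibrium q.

35.125

A representative fishing fleet's profit is π_i = q_i(394 − Q) − 113q_i − 1.5q_i², with Q = q_i + Σ_{j≠i} q_j.
First-order condition: 281 − 5q_i − Σ_{j≠i} q_j = 0.
With identical fishing fleets, set every q_j = q: then 281 − 5q − 3q = 0, i.e. q = 281/8 = 35.125.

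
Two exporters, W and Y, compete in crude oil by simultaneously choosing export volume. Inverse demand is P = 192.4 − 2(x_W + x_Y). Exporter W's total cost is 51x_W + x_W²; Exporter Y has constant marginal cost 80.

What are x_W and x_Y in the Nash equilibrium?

Exporter W's profit: π = x_W(192.4 − 2(x_W + x_Y)) − 51x_W − x_W².
∂π/∂x_W = 141.4 − 6x_W − 2x_Y = 0, so x_W = 707/30 − (1/3)x_Y.
For Y: ∂π/∂x_Y = 112.4 − 4x_Y − 2x_W = 0 ⇒ x_Y = 28.1 − 0.5x_W.
Solving the two reaction functions simultaneously: (1 − (−1/3)(−0.5))x_W = 707/30 − (1/3)·28.1, so (5/6)x_W = 14.2 and x_W = 17.04.
Then x_Y = 28.1 − 0.5·17.04 = 19.58.

17.04, 19.58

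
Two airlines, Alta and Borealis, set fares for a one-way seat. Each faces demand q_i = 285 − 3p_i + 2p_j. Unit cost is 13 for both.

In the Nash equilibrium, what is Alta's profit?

13872

Alta's profit: π = (p_{Alta} − 13)(285 − 3p_{Alta} + 2p_{Borealis}).
∂π/∂p_{Alta} = 324 − 6p_{Alta} + 2p_{Borealis} = 0 ⇒ p_{Alta} = 54 + (1/3)p_{Borealis}.
By symmetry p_{Borealis} = p_{Alta}; substituting into the reaction function, (2/3)p_{Alta} = 54 and p_{Alta} = 81.
q_{Alta} = 285 − 3·81 + 2·81 = 204.
Profit = (81 − 13)·204 = 13872.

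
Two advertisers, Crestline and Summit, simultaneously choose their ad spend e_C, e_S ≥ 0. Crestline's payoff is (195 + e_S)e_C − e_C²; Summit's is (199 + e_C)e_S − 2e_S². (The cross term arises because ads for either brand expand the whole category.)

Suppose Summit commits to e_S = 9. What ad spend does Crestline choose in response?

Expanding Crestline's payoff: 195e_C + e_Se_C − e_C².
∂π/∂e_C = 195 + e_S − 2e_C = 0, so e_C = 97.5 + 0.5e_S.
At e_S = 9: e_C = 97.5 + 0.5·9 = 102.

102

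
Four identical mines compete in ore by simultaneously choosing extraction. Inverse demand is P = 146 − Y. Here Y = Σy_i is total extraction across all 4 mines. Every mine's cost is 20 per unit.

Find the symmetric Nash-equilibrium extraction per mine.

A representative mine's profit is π_i = y_i(146 − Y) − 20y_i, with Y = y_i + Σ_{j≠i} y_j.
First-order condition: 126 − 2y_i − Σ_{j≠i} y_j = 0.
Imposing symmetry (y_j = y for all j) turns Σ_{j≠i} y_j into 3y, so 126 = 5y and y = 25.2.

25.2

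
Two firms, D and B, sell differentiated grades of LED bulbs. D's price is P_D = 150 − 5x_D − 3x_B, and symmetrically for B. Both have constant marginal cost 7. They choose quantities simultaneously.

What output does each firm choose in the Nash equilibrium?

11

Firm D's profit: π = x_D(150 − 5x_D − 3x_B) − 7x_D.
∂π/∂x_D = 143 − 10x_D − 3x_B = 0 ⇒ x_D = 14.3 − 0.3x_B.
Setting x_D = x_B in the reaction function: x_D = 14.3 − 0.3x_D, so x_D = 14.3 / 1.3 = 11.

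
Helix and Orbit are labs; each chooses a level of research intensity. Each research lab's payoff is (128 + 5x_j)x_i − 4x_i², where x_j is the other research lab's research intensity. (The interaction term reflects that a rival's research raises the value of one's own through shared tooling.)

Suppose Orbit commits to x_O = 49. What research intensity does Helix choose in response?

Helix's payoff is (128 + 5x_O)x_H − 4x_H².
∂π/∂x_H = 128 + 5x_O − 8x_H = 0, so x_H = 16 + 0.625x_O.
At x_O = 49: x_H = 16 + 0.625·49 = 46.625.

46.625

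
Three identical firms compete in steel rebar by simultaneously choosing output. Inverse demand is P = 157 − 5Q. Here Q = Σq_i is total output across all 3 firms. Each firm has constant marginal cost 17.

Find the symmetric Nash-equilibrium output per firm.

7

A representative firm's profit is π_i = q_i(157 − 5Q) − 17q_i, with Q = q_i + Σ_{j≠i} q_j.
First-order condition: 140 − 10q_i − 5Σ_{j≠i} q_j = 0.
In a symmetric equilibrium every firm chooses the same q, so Σ_{j≠i} q_j = 2q. The condition becomes 140 − 20q = 0, giving q = 140/20 = 7.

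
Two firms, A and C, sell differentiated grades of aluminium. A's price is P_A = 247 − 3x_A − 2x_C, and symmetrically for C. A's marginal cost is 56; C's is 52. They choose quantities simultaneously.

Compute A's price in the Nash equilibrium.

Firm A's profit: π = x_A(247 − 3x_A − 2x_C) − 56x_A.
∂π/∂x_A = 191 − 6x_A − 2x_C = 0 ⇒ x_A = 191/6 − (1/3)x_C.
Similarly x_C = 32.5 − (1/3)x_A.
Substituting the second reaction function into the first: x_A = 191/6 − (1/3)(32.5 − (1/3)x_A), which gives (8/9)x_A = 21 ⇒ x_A = 23.625.
Then x_C = 32.5 − (1/3)·23.625 = 24.625.
P_A = 247 − 3·23.625 − 2·24.625 = 126.875.

126.875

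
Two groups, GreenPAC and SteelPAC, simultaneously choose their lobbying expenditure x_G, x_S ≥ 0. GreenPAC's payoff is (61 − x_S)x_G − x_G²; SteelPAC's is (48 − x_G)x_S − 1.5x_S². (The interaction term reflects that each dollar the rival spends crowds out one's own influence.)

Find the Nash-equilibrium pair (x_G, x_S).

Expanding GreenPAC's payoff: 61x_G − x_Sx_G − x_G².
∂π/∂x_G = 61 − x_S − 2x_G = 0, so x_G = 30.5 − 0.5x_S.
Likewise for SteelPAC: x_S = 16 − (1/3)x_G.
Plugging x_S into GreenPAC's best response: x_G = 30.5 − 0.5(16 − (1/3)x_G) ⇒ (5/6)x_G = 22.5, so x_G = 27.
Then x_S = 16 − (1/3)·27 = 7.

27, 7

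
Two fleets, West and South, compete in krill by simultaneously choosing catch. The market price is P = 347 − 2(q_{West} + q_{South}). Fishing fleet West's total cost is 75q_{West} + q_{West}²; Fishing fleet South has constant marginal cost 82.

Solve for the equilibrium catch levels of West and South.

27.9, 52.3

Fishing fleet West's profit: π = q_{West}(347 − 2(q_{West} + q_{South})) − 75q_{West} − q_{West}².
∂π/∂q_{West} = 272 − 6q_{West} − 2q_{South} = 0, so q_{West} = 136/3 − (1/3)q_{South}.
For South: ∂π/∂q_{South} = 265 − 4q_{South} − 2q_{West} = 0 ⇒ q_{South} = 66.25 − 0.5q_{West}.
Plugging q_{South} into West's best response: q_{West} = 136/3 − (1/3)(66.25 − 0.5q_{West}) ⇒ (5/6)q_{West} = 23.25, so q_{West} = 27.9.
Then q_{South} = 66.25 − 0.5·27.9 = 52.3.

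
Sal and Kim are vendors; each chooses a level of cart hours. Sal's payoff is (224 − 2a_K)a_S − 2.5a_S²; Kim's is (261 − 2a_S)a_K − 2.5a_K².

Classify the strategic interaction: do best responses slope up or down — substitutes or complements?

strategic substitutes

Expanding Sal's payoff: 224a_S − 2a_Ka_S − 2.5a_S².
∂π/∂a_S = 224 − 2a_K − 5a_S = 0, so a_S = 44.8 − 0.4a_K.
The best-response slope da_S/da_K = −0.4 < 0: the reaction function is downward-sloping, so the choices are strategic substitutes.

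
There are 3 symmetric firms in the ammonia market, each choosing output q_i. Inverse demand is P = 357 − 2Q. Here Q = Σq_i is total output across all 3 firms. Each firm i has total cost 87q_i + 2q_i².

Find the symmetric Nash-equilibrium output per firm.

22.5

A representative firm's profit is π_i = q_i(357 − 2Q) − 87q_i − 2q_i², with Q = q_i + Σ_{j≠i} q_j.
First-order condition: 270 − 8q_i − 2Σ_{j≠i} q_j = 0.
With identical firms, set every q_j = q: then 270 − 8q − 4q = 0, i.e. q = 270/12 = 22.5.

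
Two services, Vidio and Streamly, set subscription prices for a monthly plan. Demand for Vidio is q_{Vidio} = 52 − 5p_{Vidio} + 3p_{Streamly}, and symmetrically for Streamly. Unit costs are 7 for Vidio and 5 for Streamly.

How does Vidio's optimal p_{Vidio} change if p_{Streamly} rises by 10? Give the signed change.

Vidio's profit: π = (p_{Vidio} − 7)(52 − 5p_{Vidio} + 3p_{Streamly}).
∂π/∂p_{Vidio} = 87 − 10p_{Vidio} + 3p_{Streamly} = 0 ⇒ p_{Vidio} = 8.7 + 0.3p_{Streamly}.
The reaction-function slope is 0.3, so a 10-unit rise in p_{Streamly} moves p_{Vidio} by 0.3 × 10 = 3. Vidio's best response rises — the actions are strategic complements.

3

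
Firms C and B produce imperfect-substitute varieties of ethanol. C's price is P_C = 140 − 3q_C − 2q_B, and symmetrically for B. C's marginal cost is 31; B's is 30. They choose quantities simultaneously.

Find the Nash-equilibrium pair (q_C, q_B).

13.5625, 13.8125

Firm C's profit: π = q_C(140 − 3q_C − 2q_B) − 31q_C.
∂π/∂q_C = 109 − 6q_C − 2q_B = 0 ⇒ q_C = 109/6 − (1/3)q_B.
Similarly q_B = 55/3 − (1/3)q_C.
Plugging q_B into C's best response: q_C = 109/6 − (1/3)(55/3 − (1/3)q_C) ⇒ (8/9)q_C = 217/18, so q_C = 13.5625.
Then q_B = 55/3 − (1/3)·13.5625 = 13.8125.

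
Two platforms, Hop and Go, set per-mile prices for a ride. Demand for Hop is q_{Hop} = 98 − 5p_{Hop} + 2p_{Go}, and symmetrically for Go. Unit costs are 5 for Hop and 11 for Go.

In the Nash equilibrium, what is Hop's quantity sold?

55

Hop's profit: π = (p_{Hop} − 5)(98 − 5p_{Hop} + 2p_{Go}).
∂π/∂p_{Hop} = 123 − 10p_{Hop} + 2p_{Go} = 0 ⇒ p_{Hop} = 12.3 + 0.2p_{Go}.
Similarly p_{Go} = 15.3 + 0.2p_{Hop}.
Substituting the second reaction function into the first: p_{Hop} = 12.3 + 0.2(15.3 + 0.2p_{Hop}), which gives 0.96p_{Hop} = 15.36 ⇒ p_{Hop} = 16.
Then p_{Go} = 15.3 + 0.2·16 = 18.5.
q_{Hop} = 98 − 5·16 + 2·18.5 = 55.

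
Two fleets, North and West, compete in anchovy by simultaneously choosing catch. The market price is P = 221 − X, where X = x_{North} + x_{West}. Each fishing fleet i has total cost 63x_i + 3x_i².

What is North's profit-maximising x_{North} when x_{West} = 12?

Fishing fleet North's profit: π = x_{North}(221 − (x_{North} + x_{West})) − 63x_{North} − 3x_{North}².
∂π/∂x_{North} = 158 − 8x_{North} − x_{West} = 0, so x_{North} = 19.75 − 0.125x_{West}.
At x_{West} = 12: x_{North} = 19.75 − 0.125·12 = 18.25.

18.25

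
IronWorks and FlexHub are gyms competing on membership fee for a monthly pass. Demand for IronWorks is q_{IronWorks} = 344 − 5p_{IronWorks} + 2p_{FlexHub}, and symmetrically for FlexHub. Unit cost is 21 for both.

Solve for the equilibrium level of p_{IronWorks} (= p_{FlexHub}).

IronWorks's profit: π = (p_{IronWorks} − 21)(344 − 5p_{IronWorks} + 2p_{FlexHub}).
∂π/∂p_{IronWorks} = 449 − 10p_{IronWorks} + 2p_{FlexHub} = 0 ⇒ p_{IronWorks} = 44.9 + 0.2p_{FlexHub}.
By symmetry p_{FlexHub} = p_{IronWorks}; substituting into the reaction function, 0.8p_{IronWorks} = 44.9 and p_{IronWorks} = 56.125.

56.125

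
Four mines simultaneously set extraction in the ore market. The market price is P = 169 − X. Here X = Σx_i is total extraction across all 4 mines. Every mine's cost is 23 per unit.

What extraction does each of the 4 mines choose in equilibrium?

A representative mine's profit is π_i = x_i(169 − X) − 23x_i, with X = x_i + Σ_{j≠i} x_j.
First-order condition: 146 − 2x_i − Σ_{j≠i} x_j = 0.
With identical mines, set every x_j = x: then 146 − 2x − 3x = 0, i.e. x = 146/5 = 29.2.

29.2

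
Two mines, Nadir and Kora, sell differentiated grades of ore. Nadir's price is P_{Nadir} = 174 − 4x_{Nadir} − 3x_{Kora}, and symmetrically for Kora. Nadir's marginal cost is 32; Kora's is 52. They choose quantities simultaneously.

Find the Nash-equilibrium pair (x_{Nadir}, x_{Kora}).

Mine Nadir's profit: π = x_{Nadir}(174 − 4x_{Nadir} − 3x_{Kora}) − 32x_{Nadir}.
∂π/∂x_{Nadir} = 142 − 8x_{Nadir} − 3x_{Kora} = 0 ⇒ x_{Nadir} = 17.75 − 0.375x_{Kora}.
Similarly x_{Kora} = 15.25 − 0.375x_{Nadir}.
Solving the two reaction functions simultaneously: (1 − (−0.375)(−0.375))x_{Nadir} = 17.75 − 0.375·15.25, so (55/64)x_{Nadir} = 385/32 and x_{Nadir} = 14.
Then x_{Kora} = 15.25 − 0.375·14 = 10.

14, 10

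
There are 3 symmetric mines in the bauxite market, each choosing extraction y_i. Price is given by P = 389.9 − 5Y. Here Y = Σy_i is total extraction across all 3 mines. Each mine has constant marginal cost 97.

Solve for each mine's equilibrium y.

A representative mine's profit is π_i = y_i(389.9 − 5Y) − 97y_i, with Y = y_i + Σ_{j≠i} y_j.
First-order condition: 292.9 − 10y_i − 5Σ_{j≠i} y_j = 0.
With identical mines, set every y_j = y: then 292.9 − 10y − 10y = 0, i.e. y = 292.9/20 = 14.645.

14.645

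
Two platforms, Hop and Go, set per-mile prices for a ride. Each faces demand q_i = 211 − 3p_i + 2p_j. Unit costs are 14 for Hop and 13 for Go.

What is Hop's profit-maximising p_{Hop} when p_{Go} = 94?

73.5

Hop's profit: π = (p_{Hop} − 14)(211 − 3p_{Hop} + 2p_{Go}).
∂π/∂p_{Hop} = 253 − 6p_{Hop} + 2p_{Go} = 0 ⇒ p_{Hop} = 253/6 + (1/3)p_{Go}.
At p_{Go} = 94: p_{Hop} = 253/6 + (1/3)·94 = 73.5.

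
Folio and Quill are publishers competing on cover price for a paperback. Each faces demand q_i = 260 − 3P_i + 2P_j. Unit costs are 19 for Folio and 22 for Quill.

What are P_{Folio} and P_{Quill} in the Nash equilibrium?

79.8125, 80.9375

Folio's profit: π = (P_{Folio} − 19)(260 − 3P_{Folio} + 2P_{Quill}).
∂π/∂P_{Folio} = 317 − 6P_{Folio} + 2P_{Quill} = 0 ⇒ P_{Folio} = 317/6 + (1/3)P_{Quill}.
Similarly P_{Quill} = 163/3 + (1/3)P_{Folio}.
Substituting the second reaction function into the first: P_{Folio} = 317/6 + (1/3)(163/3 + (1/3)P_{Folio}), which gives (8/9)P_{Folio} = 1277/18 ⇒ P_{Folio} = 79.8125.
Then P_{Quill} = 163/3 + (1/3)·79.8125 = 80.9375.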